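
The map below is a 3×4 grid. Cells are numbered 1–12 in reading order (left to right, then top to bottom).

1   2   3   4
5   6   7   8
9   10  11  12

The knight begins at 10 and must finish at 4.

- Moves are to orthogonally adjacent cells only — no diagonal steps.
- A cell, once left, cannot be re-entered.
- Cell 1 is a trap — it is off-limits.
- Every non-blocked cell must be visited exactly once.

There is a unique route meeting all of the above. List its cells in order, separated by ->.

10 -> 9 -> 5 -> 6 -> 2 -> 3 -> 7 -> 11 -> 12 -> 8 -> 4

Need to visit all 11 open cells exactly once, starting at 10 and ending at 4.
Cell 12 has only two open neighbours (8 and 11), so the path must pass straight through it: one of those is the cell it's entered from and the other is where it exits.
Route from 10: left 1 to 9, up 1 to 5, right 1 to 6, up 1 to 2, right 1 to 3, down 2 to 11, right 1 to 12, up 2 to 4 — 10 moves in all.
Check: all 11 open cells covered.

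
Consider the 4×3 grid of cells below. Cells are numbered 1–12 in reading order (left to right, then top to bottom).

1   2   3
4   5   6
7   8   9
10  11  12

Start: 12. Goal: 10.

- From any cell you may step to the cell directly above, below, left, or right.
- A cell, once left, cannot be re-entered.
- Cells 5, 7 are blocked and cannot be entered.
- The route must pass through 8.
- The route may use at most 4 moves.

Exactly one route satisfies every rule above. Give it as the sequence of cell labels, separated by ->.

12 -> 9 -> 8 -> 11 -> 10

The budget equals the shortest possible length, so every move has to be on a shortest route through the required cells.
Route from 12: up to 9, left to 8, down to 11, left to 10 — 4 moves in all.
Check: all required cells visited; 4 ≤ 4 moves.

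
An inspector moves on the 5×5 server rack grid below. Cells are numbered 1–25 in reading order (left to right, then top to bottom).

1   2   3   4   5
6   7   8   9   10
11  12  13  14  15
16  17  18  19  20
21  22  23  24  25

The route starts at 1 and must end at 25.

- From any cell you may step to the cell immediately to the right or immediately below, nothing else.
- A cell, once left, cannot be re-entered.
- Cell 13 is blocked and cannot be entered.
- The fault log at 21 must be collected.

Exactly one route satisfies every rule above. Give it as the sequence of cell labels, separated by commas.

1, 6, 11, 16, 21, 22, 23, 24, 25

Moves only go right or down, so the column and row indices never decrease.
Route from 1: down 4 to 21, right 4 to 25 — 8 moves in all.
Check: all required cells visited.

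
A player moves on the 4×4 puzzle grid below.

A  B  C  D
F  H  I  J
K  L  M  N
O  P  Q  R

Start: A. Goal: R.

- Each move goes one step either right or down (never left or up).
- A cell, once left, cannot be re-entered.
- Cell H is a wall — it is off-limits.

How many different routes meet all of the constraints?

A right/down-only route from A to R makes exactly 3 down-moves and 3 right-moves in some order.
With no other constraints that would be C(6,3) = 20 routes.
Subtract routes through each blocked cell (inclusion–exclusion for overlaps): − through H: 12 → 8.
That gives 8 routes.

8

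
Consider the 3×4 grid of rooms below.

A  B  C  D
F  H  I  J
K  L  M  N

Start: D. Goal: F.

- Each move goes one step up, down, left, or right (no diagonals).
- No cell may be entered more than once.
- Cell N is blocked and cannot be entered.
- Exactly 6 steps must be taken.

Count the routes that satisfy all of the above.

Need simple routes of exactly 6 moves from D to F (Manhattan distance 4, so 1 moves are spent on a detour and 1 undoing it).
Branch systematically from the start, pruning whenever the remaining move budget drops below the Manhattan distance to F or differs from it in parity. Grouping the completions by first move — via J: 6; via C: 5 — and summing: 6 + 5 = 11.
That gives 11 routes.

11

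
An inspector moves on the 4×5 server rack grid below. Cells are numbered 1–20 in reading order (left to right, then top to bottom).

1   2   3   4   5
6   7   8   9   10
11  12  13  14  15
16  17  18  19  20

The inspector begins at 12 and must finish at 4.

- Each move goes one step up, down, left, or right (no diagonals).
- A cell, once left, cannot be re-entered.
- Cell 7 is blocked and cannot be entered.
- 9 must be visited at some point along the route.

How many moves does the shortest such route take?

Any route passes through 9 somewhere between 12 and 4. Summing Manhattan distances along the two legs (12 → 9 → 4) gives a lower bound of 3 + 1 = 4 moves.
A route of 4 moves achieves this: 12 → 13 → 8 → 9 → 4.
Since 4 matches the lower bound, it is optimal.

4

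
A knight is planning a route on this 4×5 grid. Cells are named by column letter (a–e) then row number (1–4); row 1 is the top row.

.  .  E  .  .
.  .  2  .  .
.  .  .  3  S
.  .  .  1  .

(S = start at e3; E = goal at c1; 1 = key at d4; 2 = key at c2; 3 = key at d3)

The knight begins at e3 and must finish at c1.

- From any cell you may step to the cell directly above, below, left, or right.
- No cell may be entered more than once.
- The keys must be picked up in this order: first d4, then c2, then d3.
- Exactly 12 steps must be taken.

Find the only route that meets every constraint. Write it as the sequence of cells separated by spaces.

e3 e4 d4 c4 b4 b3 b2 c2 c3 d3 d2 d1 c1

The waypoints must appear in the order d4, c2, d3, with no cell reused.
Route from e3: down to e4, 3× left (reaching b4), 2× up (reaching b2), right to c2, down to c3, right to d3, 2× up (reaching d1), left to c1 — 12 moves in all.
Check: order respected (1 at step 2, 2 at step 7, 3 at step 9); 12 moves as required.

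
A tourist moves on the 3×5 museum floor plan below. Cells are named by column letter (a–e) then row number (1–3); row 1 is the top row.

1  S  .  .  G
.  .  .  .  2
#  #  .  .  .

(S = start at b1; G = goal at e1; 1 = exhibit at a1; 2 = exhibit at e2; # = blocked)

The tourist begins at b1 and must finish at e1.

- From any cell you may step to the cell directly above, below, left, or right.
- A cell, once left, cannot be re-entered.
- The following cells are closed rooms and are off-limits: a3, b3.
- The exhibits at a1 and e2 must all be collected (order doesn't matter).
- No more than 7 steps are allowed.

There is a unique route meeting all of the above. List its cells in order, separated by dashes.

The budget equals the shortest possible length, so every move has to be on a shortest route through the required cells.
Route from b1: left to a1, down to a2, 4× right (reaching e2), up to e1 — 7 moves in all.
Check: all required cells visited; 7 ≤ 7 moves.

b1 - a1 - a2 - b2 - c2 - d2 - e2 - e1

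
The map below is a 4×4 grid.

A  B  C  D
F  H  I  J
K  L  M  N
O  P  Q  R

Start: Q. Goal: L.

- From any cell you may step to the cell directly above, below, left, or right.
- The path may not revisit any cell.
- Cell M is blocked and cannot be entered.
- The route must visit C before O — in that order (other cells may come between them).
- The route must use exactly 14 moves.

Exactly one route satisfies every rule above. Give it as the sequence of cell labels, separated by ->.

Q -> R -> N -> J -> D -> C -> I -> H -> B -> A -> F -> K -> O -> P -> L

The waypoints must appear in the order C, O, with no cell reused.
Route from Q: right to R, 3× up (reaching D), left to C, down to I, left to H, up to B, left to A, 3× down (reaching O), right to P, up to L — 14 moves in all.
Check: order respected (C at step 5, O at step 12); 14 moves as required.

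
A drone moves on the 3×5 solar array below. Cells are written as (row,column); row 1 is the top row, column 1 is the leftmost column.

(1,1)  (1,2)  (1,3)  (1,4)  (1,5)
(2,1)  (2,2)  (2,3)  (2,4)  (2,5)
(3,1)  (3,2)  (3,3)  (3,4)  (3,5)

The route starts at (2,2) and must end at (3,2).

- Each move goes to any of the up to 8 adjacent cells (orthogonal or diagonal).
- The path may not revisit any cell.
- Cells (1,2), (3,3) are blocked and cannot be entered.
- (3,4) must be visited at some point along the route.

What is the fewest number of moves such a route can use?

5

Any route passes through (3,4) somewhere between (2,2) and (3,2). Summing Chebyshev distances along the two legs ((2,2) → (3,4) → (3,2)) gives a lower bound of 2 + 2 = 4 moves.
The shortest route satisfying every rule uses 5 moves: (2,2) → (1,3) → (2,4) → (3,4) → (2,3) → (3,2).
The no-revisit rule (legs can't share cells) pushes the minimum above the 4-move bound; an exhaustive check rules out every length from 4 to 4, leaving 5 as the minimum.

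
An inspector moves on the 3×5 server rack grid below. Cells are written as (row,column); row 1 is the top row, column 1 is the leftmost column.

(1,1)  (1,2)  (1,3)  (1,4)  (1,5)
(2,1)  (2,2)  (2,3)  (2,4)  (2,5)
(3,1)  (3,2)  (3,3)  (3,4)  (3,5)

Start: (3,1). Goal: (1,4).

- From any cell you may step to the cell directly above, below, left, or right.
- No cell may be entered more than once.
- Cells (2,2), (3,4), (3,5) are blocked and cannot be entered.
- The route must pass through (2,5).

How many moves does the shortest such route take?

Any route passes through (2,5) somewhere between (3,1) and (1,4). Summing Manhattan distances along the two legs ((3,1) → (2,5) → (1,4)) gives a lower bound of 5 + 2 = 7 moves.
A route of 7 moves achieves this: (3,1) → (3,2) → (3,3) → (2,3) → (2,4) → (2,5) → (1,5) → (1,4).
Since 7 matches the lower bound, it is optimal.

7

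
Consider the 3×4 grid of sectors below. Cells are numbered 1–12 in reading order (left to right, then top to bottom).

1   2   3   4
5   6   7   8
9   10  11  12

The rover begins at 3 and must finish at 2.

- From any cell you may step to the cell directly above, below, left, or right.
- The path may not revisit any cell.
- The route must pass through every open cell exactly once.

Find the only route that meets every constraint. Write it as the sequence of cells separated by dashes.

Need to visit all 12 open cells exactly once, starting at 3 and ending at 2.
Route from 3: right to 4, 2× down (reaching 12), left to 11, up to 7, left to 6, down to 10, left to 9, 2× up (reaching 1), right to 2 — 11 moves in all.
Check: all 12 open cells covered.

3 - 4 - 8 - 12 - 11 - 7 - 6 - 10 - 9 - 5 - 1 - 2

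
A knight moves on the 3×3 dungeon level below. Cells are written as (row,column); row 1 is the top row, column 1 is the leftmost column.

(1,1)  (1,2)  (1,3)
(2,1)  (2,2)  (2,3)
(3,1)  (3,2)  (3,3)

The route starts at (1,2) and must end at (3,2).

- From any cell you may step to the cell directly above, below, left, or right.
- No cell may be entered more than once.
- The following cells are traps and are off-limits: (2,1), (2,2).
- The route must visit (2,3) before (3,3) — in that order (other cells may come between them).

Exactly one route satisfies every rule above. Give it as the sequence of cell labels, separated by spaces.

The waypoints must appear in the order (2,3), (3,3), with no cell reused.
Route from (1,2): right to (1,3), 2× down (reaching (3,3)), left to (3,2) — 4 moves in all.
Check: order respected ((2,3) at step 2, (3,3) at step 3).

(1,2) (1,3) (2,3) (3,3) (3,2)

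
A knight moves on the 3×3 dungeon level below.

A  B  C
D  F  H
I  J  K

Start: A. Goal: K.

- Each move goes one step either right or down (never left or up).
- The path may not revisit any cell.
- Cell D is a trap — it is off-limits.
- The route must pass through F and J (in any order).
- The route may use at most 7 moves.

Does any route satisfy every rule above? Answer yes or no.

One route that works: A → B → F → J → K.

yes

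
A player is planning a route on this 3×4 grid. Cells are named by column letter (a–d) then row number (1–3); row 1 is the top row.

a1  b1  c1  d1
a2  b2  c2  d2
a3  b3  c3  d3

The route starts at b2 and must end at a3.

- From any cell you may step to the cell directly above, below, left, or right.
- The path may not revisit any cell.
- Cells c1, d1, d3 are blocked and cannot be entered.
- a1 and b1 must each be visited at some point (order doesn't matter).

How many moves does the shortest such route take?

4

Any route passes through a1 and b1 in some order between b2 and a3. Summing Manhattan distances along each leg and taking the cheapest ordering (b2 → b1 → a1 → a3) gives a lower bound of 1 + 1 + 2 = 4 moves.
A route of 4 moves achieves this: b2 → b1 → a1 → a2 → a3.
Since 4 matches the lower bound, it is optimal.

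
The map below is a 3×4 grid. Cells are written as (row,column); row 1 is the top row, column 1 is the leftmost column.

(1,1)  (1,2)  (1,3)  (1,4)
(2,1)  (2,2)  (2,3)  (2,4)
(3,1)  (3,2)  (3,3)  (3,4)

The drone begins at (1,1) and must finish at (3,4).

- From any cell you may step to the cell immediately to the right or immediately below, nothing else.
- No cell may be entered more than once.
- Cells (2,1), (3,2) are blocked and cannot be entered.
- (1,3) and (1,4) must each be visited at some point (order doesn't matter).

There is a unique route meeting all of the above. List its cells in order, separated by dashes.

(1,1) - (1,2) - (1,3) - (1,4) - (2,4) - (3,4)

Moves only go right or down, so the column and row indices never decrease.
Route from (1,1): right 3 to (1,4), down 2 to (3,4) — 5 moves in all.
Check: all required cells visited.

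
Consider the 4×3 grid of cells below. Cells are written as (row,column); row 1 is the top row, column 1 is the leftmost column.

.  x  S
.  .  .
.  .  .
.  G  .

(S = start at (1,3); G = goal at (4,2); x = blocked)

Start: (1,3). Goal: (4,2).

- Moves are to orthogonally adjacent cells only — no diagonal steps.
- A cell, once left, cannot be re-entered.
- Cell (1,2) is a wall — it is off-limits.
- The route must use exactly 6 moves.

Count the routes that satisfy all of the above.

5

Need simple routes of exactly 6 moves from (1,3) to (4,2) (Manhattan distance 4, so 1 moves are spent on a detour and 1 undoing it).
Enumerating: (1,3) (2,3) (3,3) (3,2) (3,1) (4,1) (4,2) | (1,3) (2,3) (2,2) (3,2) (3,1) (4,1) (4,2) | (1,3) (2,3) (2,2) (3,2) (3,3) (4,3) (4,2) | (1,3) (2,3) (2,2) (2,1) (3,1) (4,1) (4,2) | (1,3) (2,3) (2,2) (2,1) (3,1) (3,2) (4,2).
That gives 5 routes.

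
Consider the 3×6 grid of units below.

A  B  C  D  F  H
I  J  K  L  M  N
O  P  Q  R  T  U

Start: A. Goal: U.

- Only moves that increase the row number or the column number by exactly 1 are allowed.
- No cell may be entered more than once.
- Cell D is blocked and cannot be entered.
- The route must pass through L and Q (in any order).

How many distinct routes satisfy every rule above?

0

A right/down-only route from A to U makes exactly 2 down-moves and 5 right-moves in some order.
With no other constraints that would be C(7,2) = 21 routes.
Q is below but to the left of L: going L → Q would need a leftward move and Q → L an upward move, so no right/down-only route can visit both required cells.
No route satisfies every constraint, so the count is 0.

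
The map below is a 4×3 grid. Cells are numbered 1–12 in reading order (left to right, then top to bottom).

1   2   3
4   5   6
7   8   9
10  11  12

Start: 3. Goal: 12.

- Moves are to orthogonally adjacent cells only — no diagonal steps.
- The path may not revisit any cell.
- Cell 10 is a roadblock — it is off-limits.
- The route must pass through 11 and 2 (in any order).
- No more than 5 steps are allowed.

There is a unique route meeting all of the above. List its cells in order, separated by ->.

3 -> 2 -> 5 -> 8 -> 11 -> 12

The budget equals the shortest possible length, so every move has to be on a shortest route through the required cells.
Route from 3: left 1 to 2, down 3 to 11, right 1 to 12 — 5 moves in all.
Check: all required cells visited; 5 ≤ 5 moves.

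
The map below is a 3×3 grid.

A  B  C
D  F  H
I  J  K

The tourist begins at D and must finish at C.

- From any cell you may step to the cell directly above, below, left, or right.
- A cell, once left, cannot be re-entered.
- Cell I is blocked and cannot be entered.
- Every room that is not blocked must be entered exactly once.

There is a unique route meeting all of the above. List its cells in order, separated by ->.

Need to visit all 8 open cells exactly once, starting at D and ending at C.
Cell J has only two open neighbours (F and K), so the path must pass straight through it: one of those is the cell it's entered from and the other is where it exits.
Route from D: up 1 to A, right 1 to B, down 2 to J, right 1 to K, up 2 to C — 7 moves in all.
Check: all 8 open cells covered.

D -> A -> B -> F -> J -> K -> H -> C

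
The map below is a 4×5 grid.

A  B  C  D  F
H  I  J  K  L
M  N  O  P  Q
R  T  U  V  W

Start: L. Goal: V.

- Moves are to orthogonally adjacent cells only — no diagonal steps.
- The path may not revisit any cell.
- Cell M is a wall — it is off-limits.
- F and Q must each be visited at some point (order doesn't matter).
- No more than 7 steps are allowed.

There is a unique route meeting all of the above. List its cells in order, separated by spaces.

The budget equals the shortest possible length, so every move has to be on a shortest route through the required cells.
Route from L: up to F, left to D, 2× down (reaching P), right to Q, down to W, left to V — 7 moves in all.
Check: all required cells visited; 7 ≤ 7 moves.

L F D K P Q W V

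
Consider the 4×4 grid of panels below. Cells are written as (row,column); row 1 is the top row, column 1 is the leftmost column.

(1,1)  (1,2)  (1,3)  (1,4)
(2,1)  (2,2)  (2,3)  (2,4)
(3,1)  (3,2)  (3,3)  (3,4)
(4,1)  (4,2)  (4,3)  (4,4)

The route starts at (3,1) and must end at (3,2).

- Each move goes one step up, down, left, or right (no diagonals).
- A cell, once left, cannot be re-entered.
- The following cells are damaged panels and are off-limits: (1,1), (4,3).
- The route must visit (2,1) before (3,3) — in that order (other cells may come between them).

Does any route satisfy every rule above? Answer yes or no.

yes

One route that works: (3,1) → (2,1) → (2,2) → (2,3) → (3,3) → (3,2).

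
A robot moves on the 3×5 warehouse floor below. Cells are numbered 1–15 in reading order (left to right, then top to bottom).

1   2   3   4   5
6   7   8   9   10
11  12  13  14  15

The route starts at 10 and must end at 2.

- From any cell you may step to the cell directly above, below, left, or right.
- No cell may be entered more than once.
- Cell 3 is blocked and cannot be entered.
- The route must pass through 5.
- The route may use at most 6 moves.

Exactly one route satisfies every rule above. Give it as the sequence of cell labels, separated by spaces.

The 6-move cap with required stops at 5 leaves no slack for detours.
Route from 10: up 1 to 5, left 1 to 4, down 1 to 9, left 2 to 7, up 1 to 2 — 6 moves in all.
Check: all required cells visited; 6 ≤ 6 moves.

10 5 4 9 8 7 2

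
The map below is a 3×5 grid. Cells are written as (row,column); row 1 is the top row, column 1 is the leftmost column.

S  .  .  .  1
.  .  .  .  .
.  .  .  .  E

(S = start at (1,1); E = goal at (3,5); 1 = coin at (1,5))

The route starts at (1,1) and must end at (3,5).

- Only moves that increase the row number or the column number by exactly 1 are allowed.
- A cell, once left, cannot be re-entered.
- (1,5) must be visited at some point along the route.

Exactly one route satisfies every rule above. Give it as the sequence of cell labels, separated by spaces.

(1,1) (1,2) (1,3) (1,4) (1,5) (2,5) (3,5)

Moves only go right or down, so the column and row indices never decrease.
Route from (1,1): 4× right (reaching (1,5)), 2× down (reaching (3,5)) — 6 moves in all.
Check: all required cells visited.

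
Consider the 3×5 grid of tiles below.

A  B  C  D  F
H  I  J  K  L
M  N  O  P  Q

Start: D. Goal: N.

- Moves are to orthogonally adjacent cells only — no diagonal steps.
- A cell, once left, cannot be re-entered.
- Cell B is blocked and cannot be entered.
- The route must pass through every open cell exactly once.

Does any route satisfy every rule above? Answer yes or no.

no

Cell A has only one open neighbour but is neither the start nor the goal, so a Hamiltonian route would have to both enter and leave it through the same neighbour — impossible without revisiting.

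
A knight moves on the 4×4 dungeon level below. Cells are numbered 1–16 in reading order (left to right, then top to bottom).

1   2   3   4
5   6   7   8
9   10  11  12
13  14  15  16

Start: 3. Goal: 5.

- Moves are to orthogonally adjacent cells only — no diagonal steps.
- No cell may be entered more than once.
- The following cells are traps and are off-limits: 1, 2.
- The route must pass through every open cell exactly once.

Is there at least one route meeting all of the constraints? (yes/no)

yes

One route that works: 3 → 4 → 8 → 12 → 16 → 15 → 11 → 7 → 6 → 10 → 14 → 13 → 9 → 5.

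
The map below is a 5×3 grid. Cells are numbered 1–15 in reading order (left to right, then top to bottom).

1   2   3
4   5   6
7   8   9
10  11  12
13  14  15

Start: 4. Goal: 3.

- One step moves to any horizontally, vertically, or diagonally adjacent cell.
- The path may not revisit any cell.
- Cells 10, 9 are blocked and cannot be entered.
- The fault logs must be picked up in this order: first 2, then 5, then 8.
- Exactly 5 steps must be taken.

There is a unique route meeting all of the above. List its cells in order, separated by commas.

4, 2, 5, 8, 6, 3

The waypoints must appear in the order 2, 5, 8, with no cell reused.
Route from 4: up-right 1 to 2, down 2 to 8, up-right 1 to 6, up 1 to 3 — 5 moves in all.
Check: order respected (2 at step 1, 5 at step 2, 8 at step 3); 5 moves as required.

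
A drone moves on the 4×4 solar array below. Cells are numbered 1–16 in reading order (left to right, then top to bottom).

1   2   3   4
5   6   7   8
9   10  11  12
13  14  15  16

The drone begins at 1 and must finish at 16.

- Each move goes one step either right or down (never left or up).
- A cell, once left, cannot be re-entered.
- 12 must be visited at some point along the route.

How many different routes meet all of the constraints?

10

A right/down-only route from 1 to 16 makes exactly 3 down-moves and 3 right-moves in some order.
With no other constraints that would be C(6,3) = 20 routes.
Split at 12 and multiply the segment counts: 1→12: 10; 12→16: 1; product = 10.
That gives 10 routes.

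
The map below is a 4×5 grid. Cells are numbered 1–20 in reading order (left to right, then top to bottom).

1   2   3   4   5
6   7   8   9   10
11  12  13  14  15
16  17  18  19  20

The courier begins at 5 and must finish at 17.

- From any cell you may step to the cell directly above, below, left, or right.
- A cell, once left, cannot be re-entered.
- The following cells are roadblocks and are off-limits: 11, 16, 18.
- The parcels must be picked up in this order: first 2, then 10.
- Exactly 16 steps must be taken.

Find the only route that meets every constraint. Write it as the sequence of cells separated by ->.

5 -> 4 -> 3 -> 2 -> 1 -> 6 -> 7 -> 8 -> 9 -> 10 -> 15 -> 20 -> 19 -> 14 -> 13 -> 12 -> 17

The waypoints must appear in the order 2, 10, with no cell reused.
Route from 5: 4× left (reaching 1), down to 6, 4× right (reaching 10), 2× down (reaching 20), left to 19, up to 14, 2× left (reaching 12), down to 17 — 16 moves in all.
Check: order respected (2 at step 3, 10 at step 9); 16 moves as required.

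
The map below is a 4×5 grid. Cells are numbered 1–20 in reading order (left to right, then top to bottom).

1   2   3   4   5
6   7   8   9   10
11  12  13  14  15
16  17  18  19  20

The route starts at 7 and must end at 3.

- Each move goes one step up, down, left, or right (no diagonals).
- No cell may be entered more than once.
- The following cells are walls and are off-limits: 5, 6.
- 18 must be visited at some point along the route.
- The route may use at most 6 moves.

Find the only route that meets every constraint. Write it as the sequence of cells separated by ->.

7 -> 12 -> 17 -> 18 -> 13 -> 8 -> 3

The 6-move cap with required stops at 18 leaves no slack for detours.
Route from 7: 2× down (reaching 17), right to 18, 3× up (reaching 3) — 6 moves in all.
Check: all required cells visited; 6 ≤ 6 moves.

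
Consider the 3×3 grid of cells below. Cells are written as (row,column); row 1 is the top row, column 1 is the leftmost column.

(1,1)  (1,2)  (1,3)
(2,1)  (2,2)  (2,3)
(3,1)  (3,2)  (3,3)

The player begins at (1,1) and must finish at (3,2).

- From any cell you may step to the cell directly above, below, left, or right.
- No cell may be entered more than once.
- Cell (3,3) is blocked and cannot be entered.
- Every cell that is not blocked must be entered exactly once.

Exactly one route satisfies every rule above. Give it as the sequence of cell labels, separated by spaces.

Need to visit all 8 open cells exactly once, starting at (1,1) and ending at (3,2).
Cell (3,1) has only two open neighbours ((2,1) and (3,2)), so the path must pass straight through it: one of those is the cell it's entered from and the other is where it exits.
Route from (1,1): right 2 to (1,3), down 1 to (2,3), left 2 to (2,1), down 1 to (3,1), right 1 to (3,2) — 7 moves in all.
Check: all 8 open cells covered.

(1,1) (1,2) (1,3) (2,3) (2,2) (2,1) (3,1) (3,2)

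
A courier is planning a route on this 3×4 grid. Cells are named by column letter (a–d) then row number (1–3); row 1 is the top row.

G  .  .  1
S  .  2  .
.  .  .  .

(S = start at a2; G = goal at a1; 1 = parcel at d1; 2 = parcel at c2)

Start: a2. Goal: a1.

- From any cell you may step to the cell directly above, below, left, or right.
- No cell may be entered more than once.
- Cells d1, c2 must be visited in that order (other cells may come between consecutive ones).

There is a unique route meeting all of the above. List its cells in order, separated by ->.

The waypoints must appear in the order d1, c2, with no cell reused.
Route from a2: down to a3, 3× right (reaching d3), 2× up (reaching d1), left to c1, down to c2, left to b2, up to b1, left to a1 — 11 moves in all.
Check: order respected (1 at step 6, 2 at step 8).

a2 -> a3 -> b3 -> c3 -> d3 -> d2 -> d1 -> c1 -> c2 -> b2 -> b1 -> a1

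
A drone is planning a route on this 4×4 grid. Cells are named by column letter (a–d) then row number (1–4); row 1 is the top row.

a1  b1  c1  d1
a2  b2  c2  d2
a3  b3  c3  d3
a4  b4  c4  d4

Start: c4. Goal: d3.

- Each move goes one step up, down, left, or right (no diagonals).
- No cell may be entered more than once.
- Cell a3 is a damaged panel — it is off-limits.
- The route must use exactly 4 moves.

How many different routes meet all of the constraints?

Need simple routes of exactly 4 moves from c4 to d3 (Manhattan distance 2, so 1 moves are spent on a detour and 1 undoing it).
Enumerating: c4 c3 c2 d2 d3 | c4 b4 b3 c3 d3.
That gives 2 routes.

2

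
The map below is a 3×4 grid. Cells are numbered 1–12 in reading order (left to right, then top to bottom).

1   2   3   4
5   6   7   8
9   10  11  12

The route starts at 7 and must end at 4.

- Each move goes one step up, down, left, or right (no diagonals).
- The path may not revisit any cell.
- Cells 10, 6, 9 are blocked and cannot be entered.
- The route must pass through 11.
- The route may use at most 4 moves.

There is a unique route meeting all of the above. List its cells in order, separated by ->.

7 -> 11 -> 12 -> 8 -> 4

The budget equals the shortest possible length, so every move has to be on a shortest route through the required cells.
Route from 7: down 1 to 11, right 1 to 12, up 2 to 4 — 4 moves in all.
Check: all required cells visited; 4 ≤ 4 moves.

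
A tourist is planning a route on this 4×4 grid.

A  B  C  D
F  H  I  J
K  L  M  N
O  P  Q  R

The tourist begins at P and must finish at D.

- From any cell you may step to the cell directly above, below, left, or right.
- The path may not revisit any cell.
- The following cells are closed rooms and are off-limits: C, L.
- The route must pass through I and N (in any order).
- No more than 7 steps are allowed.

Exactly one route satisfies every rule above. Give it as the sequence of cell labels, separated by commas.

P, Q, R, N, M, I, J, D

The budget equals the shortest possible length, so every move has to be on a shortest route through the required cells.
Route from P: 2× right (reaching R), up to N, left to M, up to I, right to J, up to D — 7 moves in all.
Check: all required cells visited; 7 ≤ 7 moves.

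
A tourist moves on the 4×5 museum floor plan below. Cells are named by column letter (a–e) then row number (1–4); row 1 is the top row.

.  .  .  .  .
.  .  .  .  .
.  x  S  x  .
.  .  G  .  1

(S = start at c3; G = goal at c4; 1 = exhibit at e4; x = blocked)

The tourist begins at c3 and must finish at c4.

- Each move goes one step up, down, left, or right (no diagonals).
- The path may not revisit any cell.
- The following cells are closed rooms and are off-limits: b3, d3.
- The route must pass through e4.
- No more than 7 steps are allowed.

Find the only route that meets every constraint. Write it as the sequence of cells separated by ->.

Any route must reach e4 and still end at c4 within 7 moves, so the order of the required stops is forced.
Route from c3: up 1 to c2, right 2 to e2, down 2 to e4, left 2 to c4 — 7 moves in all.
Check: all required cells visited; 7 ≤ 7 moves.

c3 -> c2 -> d2 -> e2 -> e3 -> e4 -> d4 -> c4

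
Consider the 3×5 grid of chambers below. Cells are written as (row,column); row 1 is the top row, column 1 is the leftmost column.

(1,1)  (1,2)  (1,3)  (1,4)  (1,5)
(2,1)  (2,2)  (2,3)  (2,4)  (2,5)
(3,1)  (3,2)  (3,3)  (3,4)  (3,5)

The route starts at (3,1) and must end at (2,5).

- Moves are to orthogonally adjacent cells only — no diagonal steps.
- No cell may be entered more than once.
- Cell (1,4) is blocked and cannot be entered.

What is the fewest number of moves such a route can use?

5

The Manhattan distance from (3,1) to (2,5) is |3−2| + |1−5| = 5, so at least 5 moves are needed.
A route of 5 moves achieves this: (3,1) → (2,1) → (2,2) → (2,3) → (2,4) → (2,5).
Since 5 matches the lower bound, it is optimal.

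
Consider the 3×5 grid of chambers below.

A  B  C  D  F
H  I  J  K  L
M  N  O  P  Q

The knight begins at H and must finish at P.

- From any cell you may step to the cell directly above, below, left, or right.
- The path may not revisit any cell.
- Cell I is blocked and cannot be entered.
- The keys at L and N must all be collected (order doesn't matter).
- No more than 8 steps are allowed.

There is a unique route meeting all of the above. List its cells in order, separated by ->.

Any route must reach L and N and still end at P within 8 moves, so the order of the required stops is forced.
Route from H: down 1 to M, right 2 to O, up 1 to J, right 2 to L, down 1 to Q, left 1 to P — 8 moves in all.
Check: all required cells visited; 8 ≤ 8 moves.

H -> M -> N -> O -> J -> K -> L -> Q -> P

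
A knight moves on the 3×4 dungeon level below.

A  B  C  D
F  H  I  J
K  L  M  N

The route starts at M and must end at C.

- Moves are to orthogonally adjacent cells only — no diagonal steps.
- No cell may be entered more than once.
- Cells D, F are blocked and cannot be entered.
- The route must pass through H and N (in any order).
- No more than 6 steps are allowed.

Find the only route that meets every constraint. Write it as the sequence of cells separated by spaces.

M N J I H B C

Any route must reach H and N and still end at C within 6 moves, so the order of the required stops is forced.
Route from M: right 1 to N, up 1 to J, left 2 to H, up 1 to B, right 1 to C — 6 moves in all.
Check: all required cells visited; 6 ≤ 6 moves.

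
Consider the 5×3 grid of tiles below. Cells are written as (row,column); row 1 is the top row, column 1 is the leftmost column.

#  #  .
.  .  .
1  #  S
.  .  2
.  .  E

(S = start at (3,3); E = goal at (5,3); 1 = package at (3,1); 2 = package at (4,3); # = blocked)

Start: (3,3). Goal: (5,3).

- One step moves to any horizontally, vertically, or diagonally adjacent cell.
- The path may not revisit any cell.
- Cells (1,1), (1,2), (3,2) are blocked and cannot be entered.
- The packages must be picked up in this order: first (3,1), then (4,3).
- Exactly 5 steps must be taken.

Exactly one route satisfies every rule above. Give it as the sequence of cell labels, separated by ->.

The waypoints must appear in the order (3,1), (4,3), with no cell reused.
Route from (3,3): up-left to (2,2), down-left to (3,1), down-right to (4,2), right to (4,3), down to (5,3) — 5 moves in all.
Check: order respected (1 at step 2, 2 at step 4); 5 moves as required.

(3,3) -> (2,2) -> (3,1) -> (4,2) -> (4,3) -> (5,3)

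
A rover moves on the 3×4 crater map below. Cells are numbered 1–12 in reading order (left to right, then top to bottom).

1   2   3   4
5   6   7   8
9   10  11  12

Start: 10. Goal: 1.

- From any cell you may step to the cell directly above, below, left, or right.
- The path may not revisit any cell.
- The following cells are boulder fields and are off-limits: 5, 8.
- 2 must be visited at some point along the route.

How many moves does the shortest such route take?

Any route passes through 2 somewhere between 10 and 1. Summing Manhattan distances along the two legs (10 → 2 → 1) gives a lower bound of 2 + 1 = 3 moves.
A route of 3 moves achieves this: 10 → 6 → 2 → 1.
Since 3 matches the lower bound, it is optimal.

3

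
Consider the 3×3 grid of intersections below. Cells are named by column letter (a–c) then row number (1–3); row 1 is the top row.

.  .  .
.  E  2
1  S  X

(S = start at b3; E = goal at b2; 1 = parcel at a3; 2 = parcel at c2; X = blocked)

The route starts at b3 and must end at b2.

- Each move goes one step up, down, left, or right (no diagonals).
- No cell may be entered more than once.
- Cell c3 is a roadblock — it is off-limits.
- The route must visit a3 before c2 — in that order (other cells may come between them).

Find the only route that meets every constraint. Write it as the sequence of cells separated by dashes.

The waypoints must appear in the order a3, c2, with no cell reused.
Route from b3: left 1 to a3, up 2 to a1, right 2 to c1, down 1 to c2, left 1 to b2 — 7 moves in all.
Check: order respected (1 at step 1, 2 at step 6).

b3 - a3 - a2 - a1 - b1 - c1 - c2 - b2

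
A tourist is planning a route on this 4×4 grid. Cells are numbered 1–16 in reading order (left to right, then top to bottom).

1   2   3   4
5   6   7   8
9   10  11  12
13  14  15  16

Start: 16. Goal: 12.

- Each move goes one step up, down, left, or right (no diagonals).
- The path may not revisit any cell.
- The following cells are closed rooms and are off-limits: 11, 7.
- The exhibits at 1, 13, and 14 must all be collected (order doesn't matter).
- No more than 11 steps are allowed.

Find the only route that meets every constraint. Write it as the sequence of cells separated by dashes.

16 - 15 - 14 - 13 - 9 - 5 - 1 - 2 - 3 - 4 - 8 - 12

Any route must reach 1, 13, and 14 and still end at 12 within 11 moves, so the order of the required stops is forced.
Route from 16: left 3 to 13, up 3 to 1, right 3 to 4, down 2 to 12 — 11 moves in all.
Check: all required cells visited; 11 ≤ 11 moves.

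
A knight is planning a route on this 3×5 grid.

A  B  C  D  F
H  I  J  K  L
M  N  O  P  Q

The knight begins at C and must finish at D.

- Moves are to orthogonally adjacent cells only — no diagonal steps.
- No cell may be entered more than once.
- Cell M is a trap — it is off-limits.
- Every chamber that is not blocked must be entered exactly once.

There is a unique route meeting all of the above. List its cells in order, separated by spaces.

Need to visit all 14 open cells exactly once, starting at C and ending at D.
Cell H has only two open neighbours (A and I), so the path must pass straight through it: one of those is the cell it's entered from and the other is where it exits.
Route from C: left 2 to A, down 1 to H, right 1 to I, down 1 to N, right 1 to O, up 1 to J, right 1 to K, down 1 to P, right 1 to Q, up 2 to F, left 1 to D — 13 moves in all.
Check: all 14 open cells covered.

C B A H I N O J K P Q L F D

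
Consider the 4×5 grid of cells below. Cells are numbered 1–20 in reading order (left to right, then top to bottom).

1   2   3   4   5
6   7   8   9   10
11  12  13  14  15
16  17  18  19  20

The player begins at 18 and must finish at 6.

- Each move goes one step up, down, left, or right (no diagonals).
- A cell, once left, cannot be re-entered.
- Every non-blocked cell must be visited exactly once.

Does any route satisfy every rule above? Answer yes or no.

Colour the cells like a checkerboard: each orthogonal step flips colour, so a Hamiltonian route alternates colours. Here there are 10 cells of one colour and 10 of the other, with start on the same colour as the goal — the counts and endpoints can't be arranged into an alternating sequence of length 20, so no Hamiltonian route exists.

no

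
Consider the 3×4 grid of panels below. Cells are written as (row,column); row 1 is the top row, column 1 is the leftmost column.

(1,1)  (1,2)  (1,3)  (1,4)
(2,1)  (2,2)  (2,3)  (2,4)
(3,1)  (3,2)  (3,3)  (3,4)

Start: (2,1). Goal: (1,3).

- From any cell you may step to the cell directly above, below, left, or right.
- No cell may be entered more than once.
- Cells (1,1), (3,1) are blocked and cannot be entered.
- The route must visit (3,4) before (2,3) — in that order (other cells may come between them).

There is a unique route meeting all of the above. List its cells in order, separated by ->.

The waypoints must appear in the order (3,4), (2,3), with no cell reused.
Route from (2,1): right 1 to (2,2), down 1 to (3,2), right 2 to (3,4), up 1 to (2,4), left 1 to (2,3), up 1 to (1,3) — 7 moves in all.
Check: order respected ((3,4) at step 4, (2,3) at step 6).

(2,1) -> (2,2) -> (3,2) -> (3,3) -> (3,4) -> (2,4) -> (2,3) -> (1,3)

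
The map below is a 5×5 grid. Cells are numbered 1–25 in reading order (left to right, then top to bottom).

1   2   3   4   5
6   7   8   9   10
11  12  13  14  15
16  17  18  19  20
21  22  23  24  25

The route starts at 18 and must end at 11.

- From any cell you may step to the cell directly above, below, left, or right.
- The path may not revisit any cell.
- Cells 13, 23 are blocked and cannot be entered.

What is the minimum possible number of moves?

3

The Manhattan distance from 18 to 11 is |4−3| + |3−1| = 3, so at least 3 moves are needed.
A route of 3 moves achieves this: 18 → 17 → 12 → 11.
Since 3 matches the lower bound, it is optimal.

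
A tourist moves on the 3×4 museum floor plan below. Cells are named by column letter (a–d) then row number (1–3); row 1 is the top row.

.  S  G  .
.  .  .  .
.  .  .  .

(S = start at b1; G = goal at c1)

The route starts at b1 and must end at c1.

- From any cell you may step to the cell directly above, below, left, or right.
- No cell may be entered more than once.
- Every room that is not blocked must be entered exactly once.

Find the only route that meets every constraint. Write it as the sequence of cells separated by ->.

b1 -> a1 -> a2 -> a3 -> b3 -> b2 -> c2 -> c3 -> d3 -> d2 -> d1 -> c1

Need to visit all 12 open cells exactly once, starting at b1 and ending at c1.
Cell d1 has only two open neighbours (d2 and c1), so the path must pass straight through it: one of those is the cell it's entered from and the other is where it exits.
Route from b1: left to a1, 2× down (reaching a3), right to b3, up to b2, right to c2, down to c3, right to d3, 2× up (reaching d1), left to c1 — 11 moves in all.
Check: all 12 open cells covered.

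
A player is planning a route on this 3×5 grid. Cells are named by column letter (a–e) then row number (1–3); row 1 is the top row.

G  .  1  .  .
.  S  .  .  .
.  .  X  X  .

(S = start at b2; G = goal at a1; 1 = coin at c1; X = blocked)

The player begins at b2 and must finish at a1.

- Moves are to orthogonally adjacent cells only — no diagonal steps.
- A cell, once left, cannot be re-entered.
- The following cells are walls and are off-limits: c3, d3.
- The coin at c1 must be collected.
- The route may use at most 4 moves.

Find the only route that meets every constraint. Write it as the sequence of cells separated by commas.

b2, c2, c1, b1, a1

The 4-move cap with required stops at c1 leaves no slack for detours.
Route from b2: right 1 to c2, up 1 to c1, left 2 to a1 — 4 moves in all.
Check: all required cells visited; 4 ≤ 4 moves.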